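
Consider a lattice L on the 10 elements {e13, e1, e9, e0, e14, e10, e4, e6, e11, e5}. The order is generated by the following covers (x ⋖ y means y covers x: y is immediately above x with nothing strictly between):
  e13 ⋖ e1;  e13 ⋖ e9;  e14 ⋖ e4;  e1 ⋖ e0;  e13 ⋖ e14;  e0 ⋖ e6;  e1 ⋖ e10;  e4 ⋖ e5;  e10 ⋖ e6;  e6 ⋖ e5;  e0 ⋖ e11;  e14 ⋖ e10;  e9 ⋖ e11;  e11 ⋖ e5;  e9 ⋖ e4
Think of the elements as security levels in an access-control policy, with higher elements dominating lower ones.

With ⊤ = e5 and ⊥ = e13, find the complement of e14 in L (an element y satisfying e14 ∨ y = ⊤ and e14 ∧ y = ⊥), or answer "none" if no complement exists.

e11

Need y with e14 ∨ y = e5 and e14 ∧ y = e13.
Checking each element gives: e11.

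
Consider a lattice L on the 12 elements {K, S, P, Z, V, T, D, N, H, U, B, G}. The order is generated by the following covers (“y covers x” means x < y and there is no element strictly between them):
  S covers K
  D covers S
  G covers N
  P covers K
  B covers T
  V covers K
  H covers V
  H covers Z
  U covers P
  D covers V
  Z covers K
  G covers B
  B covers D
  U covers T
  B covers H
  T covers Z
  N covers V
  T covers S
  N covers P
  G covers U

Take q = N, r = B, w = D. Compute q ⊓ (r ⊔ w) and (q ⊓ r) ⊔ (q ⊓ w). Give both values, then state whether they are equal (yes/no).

V; V; yes

r ⊔ w = B, so q ⊓ (r ⊔ w) = N ⊓ B = V.
q ⊓ r = V and q ⊓ w = V, so (q ⊓ r) ⊔ (q ⊓ w) = V ⊔ V = V.
Equal: yes.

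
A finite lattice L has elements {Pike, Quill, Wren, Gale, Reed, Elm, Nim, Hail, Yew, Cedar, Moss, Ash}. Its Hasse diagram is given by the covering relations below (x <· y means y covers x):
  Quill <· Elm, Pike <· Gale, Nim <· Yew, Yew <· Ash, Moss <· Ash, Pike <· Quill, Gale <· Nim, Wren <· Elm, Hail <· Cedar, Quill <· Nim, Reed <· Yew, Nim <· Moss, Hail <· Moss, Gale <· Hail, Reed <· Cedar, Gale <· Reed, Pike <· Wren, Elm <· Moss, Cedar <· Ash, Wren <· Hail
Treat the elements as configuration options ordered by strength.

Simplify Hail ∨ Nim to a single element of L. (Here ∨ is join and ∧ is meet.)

Moss

Hail ∨ Nim = Moss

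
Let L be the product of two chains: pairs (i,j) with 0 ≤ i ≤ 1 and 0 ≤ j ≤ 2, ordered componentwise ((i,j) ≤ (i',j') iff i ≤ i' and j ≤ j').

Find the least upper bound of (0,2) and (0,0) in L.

Common upper bounds of {(0,2), (0,0)}: (0,2), (1,2).
The least among these is (0,2).

(0,2)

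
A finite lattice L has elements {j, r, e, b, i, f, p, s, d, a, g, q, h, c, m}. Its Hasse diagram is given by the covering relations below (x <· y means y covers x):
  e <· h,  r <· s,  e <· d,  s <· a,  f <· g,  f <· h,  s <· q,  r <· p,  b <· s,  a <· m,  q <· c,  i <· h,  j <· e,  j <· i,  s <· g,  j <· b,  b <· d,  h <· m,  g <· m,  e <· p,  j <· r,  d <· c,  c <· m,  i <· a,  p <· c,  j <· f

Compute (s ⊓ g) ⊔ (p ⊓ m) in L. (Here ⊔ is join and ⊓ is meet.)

s ∧ g = s
p ∧ m = p
s ∨ p = c

c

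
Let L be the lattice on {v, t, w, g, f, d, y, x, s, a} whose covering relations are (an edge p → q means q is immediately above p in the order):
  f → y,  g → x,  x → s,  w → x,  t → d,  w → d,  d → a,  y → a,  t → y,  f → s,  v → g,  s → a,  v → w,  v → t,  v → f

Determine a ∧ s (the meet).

s

Common lower bounds of {a, s}: f, g, s, v, w, x.
The greatest among these is s.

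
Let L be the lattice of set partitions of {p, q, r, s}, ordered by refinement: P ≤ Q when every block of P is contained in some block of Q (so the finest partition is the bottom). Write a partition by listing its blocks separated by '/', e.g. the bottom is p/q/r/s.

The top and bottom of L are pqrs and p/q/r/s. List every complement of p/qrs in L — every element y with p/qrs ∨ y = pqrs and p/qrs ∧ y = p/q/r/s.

Need y with p/qrs ∨ y = pqrs and p/qrs ∧ y = p/q/r/s.
Checking each element gives: pq/r/s, pr/q/s, ps/q/r.

pq/r/s, pr/q/s, ps/q/r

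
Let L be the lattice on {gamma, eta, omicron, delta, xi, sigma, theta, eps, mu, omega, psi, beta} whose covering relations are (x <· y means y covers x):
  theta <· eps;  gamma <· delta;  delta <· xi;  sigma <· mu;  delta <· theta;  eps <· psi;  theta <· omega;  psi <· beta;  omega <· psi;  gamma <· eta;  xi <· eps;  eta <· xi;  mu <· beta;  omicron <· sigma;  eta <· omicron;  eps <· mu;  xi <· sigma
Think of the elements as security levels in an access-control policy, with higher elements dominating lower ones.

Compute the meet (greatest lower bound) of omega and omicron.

gamma

Common lower bounds of {omega, omicron}: gamma.
The greatest among these is gamma.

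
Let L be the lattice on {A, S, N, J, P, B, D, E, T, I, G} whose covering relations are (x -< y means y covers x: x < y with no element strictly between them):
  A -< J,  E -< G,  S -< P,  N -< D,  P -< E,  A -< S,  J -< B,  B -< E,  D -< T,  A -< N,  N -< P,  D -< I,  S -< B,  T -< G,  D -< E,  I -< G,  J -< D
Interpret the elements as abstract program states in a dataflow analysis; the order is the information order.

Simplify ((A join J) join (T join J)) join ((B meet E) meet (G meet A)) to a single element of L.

T

A ∨ J = J
T ∨ J = T
J ∨ T = T
B ∧ E = B
G ∧ A = A
B ∧ A = A
T ∨ A = T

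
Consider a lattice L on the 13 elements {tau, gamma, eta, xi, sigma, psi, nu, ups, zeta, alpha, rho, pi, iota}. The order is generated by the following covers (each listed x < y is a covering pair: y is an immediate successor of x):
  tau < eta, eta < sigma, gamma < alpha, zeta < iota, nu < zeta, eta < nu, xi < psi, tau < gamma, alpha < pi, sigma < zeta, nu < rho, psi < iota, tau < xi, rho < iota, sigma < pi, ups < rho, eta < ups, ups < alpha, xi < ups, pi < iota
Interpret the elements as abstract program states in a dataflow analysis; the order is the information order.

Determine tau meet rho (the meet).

Common lower bounds of {tau, rho}: tau.
The greatest among these is tau.

tau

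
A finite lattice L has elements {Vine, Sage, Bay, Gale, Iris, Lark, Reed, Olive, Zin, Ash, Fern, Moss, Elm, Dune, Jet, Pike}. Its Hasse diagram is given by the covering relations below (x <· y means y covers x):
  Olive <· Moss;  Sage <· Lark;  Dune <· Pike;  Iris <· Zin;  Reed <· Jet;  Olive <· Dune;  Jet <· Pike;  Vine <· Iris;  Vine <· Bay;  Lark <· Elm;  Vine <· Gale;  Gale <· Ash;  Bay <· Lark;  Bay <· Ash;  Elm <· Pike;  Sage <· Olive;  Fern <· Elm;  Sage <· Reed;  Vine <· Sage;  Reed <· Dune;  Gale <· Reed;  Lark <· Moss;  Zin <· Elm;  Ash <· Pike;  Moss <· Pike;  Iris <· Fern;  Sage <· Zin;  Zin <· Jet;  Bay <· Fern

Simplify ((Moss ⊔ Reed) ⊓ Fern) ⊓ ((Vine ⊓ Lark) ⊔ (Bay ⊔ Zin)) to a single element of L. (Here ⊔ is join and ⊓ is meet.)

Moss ∨ Reed = Pike
Pike ∧ Fern = Fern
Vine ∧ Lark = Vine
Bay ∨ Zin = Elm
Vine ∨ Elm = Elm
Fern ∧ Elm = Fern

Fern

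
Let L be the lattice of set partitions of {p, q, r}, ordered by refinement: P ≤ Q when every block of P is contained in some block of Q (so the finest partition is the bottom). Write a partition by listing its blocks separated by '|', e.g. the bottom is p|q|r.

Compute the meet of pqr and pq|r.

pq|r

The meet (common refinement) of pqr and pq|r intersects blocks pairwise, giving pq|r.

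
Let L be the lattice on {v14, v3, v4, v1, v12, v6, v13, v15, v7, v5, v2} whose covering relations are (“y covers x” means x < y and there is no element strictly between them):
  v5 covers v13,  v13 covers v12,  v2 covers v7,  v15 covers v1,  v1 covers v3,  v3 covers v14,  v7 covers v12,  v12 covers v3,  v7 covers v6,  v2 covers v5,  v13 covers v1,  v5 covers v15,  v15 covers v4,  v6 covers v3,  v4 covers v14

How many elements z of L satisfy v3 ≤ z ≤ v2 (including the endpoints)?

The interval [v3, v2] = {v1, v12, v13, v15, v2, v3, v5, v6, v7}, which has 9 elements.

9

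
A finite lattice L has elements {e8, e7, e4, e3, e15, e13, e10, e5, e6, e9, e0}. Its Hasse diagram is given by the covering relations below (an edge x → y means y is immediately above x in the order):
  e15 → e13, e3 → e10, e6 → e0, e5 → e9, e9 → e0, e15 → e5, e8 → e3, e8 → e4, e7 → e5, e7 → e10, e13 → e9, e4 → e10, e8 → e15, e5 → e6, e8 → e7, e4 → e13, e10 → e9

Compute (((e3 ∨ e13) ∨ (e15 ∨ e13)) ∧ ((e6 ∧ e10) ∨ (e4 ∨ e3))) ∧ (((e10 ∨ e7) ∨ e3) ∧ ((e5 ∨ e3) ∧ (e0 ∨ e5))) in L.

e3 ∨ e13 = e9
e15 ∨ e13 = e13
e9 ∨ e13 = e9
e6 ∧ e10 = e7
e4 ∨ e3 = e10
e7 ∨ e10 = e10
e9 ∧ e10 = e10
e10 ∨ e7 = e10
e10 ∨ e3 = e10
e5 ∨ e3 = e9
e0 ∨ e5 = e0
e9 ∧ e0 = e9
e10 ∧ e9 = e10
e10 ∧ e10 = e10

e10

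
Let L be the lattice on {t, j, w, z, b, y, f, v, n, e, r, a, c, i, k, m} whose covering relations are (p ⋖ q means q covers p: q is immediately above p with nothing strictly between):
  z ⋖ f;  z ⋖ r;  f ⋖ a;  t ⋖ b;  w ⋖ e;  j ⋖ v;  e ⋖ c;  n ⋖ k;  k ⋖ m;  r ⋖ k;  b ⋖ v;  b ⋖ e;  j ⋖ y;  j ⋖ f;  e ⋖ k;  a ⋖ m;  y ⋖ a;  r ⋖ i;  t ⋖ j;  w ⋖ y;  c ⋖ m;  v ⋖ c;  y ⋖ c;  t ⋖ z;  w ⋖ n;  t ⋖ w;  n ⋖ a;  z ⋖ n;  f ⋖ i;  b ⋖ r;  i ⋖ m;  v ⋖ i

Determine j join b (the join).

Common upper bounds of {j, b}: c, i, m, v.
The least among these is v.

v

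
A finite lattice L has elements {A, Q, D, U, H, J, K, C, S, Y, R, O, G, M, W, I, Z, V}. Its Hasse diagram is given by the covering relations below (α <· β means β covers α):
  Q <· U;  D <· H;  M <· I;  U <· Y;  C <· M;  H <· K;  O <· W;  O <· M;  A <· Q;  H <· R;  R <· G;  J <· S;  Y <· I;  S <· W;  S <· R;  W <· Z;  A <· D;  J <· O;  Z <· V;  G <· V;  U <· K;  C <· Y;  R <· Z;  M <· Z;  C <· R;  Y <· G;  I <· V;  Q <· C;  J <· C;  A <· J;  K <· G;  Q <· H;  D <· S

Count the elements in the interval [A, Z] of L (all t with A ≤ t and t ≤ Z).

The interval [A, Z] = {A, C, D, H, J, M, O, Q, R, S, W, Z}, which has 12 elements.

12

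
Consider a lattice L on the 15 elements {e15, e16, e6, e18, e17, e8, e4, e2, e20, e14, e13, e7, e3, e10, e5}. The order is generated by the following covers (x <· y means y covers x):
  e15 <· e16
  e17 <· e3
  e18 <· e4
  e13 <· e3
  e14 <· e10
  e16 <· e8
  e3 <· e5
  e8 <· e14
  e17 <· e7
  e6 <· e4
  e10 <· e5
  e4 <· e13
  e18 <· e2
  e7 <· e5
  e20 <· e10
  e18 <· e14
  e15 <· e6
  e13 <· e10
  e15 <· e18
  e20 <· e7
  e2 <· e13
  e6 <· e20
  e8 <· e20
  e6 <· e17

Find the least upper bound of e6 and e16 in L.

Common upper bounds of {e6, e16}: e10, e20, e5, e7.
The least among these is e20.

e20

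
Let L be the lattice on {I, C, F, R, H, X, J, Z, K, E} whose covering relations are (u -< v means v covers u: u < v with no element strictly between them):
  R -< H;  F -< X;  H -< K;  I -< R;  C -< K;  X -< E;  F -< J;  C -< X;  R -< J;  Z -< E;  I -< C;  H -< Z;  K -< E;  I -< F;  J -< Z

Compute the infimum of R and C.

I

Common lower bounds of {R, C}: I.
The greatest among these is I.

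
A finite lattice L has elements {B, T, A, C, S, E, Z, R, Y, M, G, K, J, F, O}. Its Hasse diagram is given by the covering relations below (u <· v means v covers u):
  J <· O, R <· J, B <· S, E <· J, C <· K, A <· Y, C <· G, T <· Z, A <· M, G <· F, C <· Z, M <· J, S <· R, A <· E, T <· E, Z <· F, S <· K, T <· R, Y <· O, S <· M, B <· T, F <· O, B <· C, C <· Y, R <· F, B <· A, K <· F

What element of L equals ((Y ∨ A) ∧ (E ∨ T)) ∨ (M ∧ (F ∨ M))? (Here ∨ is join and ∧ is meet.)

M

Y ∨ A = Y
E ∨ T = E
Y ∧ E = A
F ∨ M = O
M ∧ O = M
A ∨ M = M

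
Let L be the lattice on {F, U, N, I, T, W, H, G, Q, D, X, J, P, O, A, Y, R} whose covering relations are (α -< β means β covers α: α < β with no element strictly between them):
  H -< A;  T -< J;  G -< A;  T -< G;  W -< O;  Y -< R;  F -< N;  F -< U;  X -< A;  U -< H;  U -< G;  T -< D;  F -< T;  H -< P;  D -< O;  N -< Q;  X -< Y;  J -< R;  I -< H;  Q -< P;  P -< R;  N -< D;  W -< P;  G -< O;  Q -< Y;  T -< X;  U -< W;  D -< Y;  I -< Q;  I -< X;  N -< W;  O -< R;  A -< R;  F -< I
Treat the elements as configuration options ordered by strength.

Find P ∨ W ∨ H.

Common upper bounds of {P, W, H}: P, R.
The least among these is P.

P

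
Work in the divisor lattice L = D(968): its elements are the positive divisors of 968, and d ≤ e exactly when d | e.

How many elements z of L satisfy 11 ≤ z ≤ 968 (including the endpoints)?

The interval [11, 968] = {11, 121, 22, 242, 44, 484, 88, 968}, which has 8 elements.

8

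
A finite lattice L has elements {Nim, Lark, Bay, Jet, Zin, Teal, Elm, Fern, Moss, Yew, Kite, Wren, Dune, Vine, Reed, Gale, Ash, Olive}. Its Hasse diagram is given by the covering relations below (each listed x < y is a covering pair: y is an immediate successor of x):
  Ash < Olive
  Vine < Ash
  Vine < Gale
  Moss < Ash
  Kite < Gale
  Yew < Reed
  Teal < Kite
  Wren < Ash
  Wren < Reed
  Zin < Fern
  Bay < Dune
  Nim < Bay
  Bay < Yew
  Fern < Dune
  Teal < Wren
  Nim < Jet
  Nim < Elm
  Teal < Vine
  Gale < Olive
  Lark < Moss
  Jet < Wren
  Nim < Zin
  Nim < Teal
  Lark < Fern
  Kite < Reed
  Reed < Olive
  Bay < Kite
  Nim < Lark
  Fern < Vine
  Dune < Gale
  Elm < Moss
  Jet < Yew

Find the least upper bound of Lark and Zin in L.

Common upper bounds of {Lark, Zin}: Ash, Dune, Fern, Gale, Olive, Vine.
The least among these is Fern.

Fern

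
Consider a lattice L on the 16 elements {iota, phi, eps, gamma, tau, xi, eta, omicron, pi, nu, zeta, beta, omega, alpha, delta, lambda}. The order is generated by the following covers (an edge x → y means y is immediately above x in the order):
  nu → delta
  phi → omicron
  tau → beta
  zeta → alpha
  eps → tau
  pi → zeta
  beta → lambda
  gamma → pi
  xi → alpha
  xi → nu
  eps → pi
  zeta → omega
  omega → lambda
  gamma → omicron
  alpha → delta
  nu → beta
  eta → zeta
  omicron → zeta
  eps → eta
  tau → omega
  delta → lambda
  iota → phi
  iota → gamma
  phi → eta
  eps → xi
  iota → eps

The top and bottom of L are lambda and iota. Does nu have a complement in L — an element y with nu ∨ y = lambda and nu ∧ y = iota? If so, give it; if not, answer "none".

For every candidate y, either nu ∨ y ≠ lambda or nu ∧ y ≠ iota; no complement exists.

none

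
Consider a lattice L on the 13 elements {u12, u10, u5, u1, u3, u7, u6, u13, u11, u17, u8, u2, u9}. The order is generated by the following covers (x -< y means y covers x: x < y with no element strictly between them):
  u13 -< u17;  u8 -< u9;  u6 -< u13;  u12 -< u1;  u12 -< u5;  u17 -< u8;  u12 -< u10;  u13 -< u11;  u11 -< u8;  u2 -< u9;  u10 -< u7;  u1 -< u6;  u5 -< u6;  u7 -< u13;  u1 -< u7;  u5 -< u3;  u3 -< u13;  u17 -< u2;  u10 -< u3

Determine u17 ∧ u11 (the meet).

Common lower bounds of {u17, u11}: u1, u10, u12, u13, u3, u5, u6, u7.
The greatest among these is u13.

u13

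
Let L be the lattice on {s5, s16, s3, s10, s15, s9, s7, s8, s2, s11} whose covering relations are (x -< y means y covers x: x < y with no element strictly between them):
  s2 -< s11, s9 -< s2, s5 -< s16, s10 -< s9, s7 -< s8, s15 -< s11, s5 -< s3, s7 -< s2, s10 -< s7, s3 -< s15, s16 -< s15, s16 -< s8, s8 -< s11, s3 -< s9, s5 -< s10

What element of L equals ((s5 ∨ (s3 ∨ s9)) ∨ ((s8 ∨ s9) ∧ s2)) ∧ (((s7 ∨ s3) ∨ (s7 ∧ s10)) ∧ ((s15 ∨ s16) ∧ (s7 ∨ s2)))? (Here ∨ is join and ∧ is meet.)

s3

s3 ∨ s9 = s9
s5 ∨ s9 = s9
s8 ∨ s9 = s11
s11 ∧ s2 = s2
s9 ∨ s2 = s2
s7 ∨ s3 = s2
s7 ∧ s10 = s10
s2 ∨ s10 = s2
s15 ∨ s16 = s15
s7 ∨ s2 = s2
s15 ∧ s2 = s3
s2 ∧ s3 = s3
s2 ∧ s3 = s3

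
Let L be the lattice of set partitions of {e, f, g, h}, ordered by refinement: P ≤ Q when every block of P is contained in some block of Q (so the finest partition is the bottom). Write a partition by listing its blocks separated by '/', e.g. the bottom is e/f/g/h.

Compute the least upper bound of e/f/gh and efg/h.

efgh

The join of e/f/gh and efg/h merges any blocks that overlap across the partitions, giving efgh.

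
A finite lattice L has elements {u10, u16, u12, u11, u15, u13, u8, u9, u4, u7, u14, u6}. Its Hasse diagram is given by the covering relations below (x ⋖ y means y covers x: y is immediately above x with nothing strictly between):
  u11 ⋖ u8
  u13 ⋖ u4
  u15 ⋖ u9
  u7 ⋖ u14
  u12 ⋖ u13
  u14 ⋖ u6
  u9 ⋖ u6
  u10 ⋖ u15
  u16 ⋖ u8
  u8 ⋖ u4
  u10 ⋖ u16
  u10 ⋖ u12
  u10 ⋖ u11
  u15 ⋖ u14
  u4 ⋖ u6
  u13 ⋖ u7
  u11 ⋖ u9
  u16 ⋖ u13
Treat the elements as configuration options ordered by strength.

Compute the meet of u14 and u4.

u13

Common lower bounds of {u14, u4}: u10, u12, u13, u16.
The greatest among these is u13.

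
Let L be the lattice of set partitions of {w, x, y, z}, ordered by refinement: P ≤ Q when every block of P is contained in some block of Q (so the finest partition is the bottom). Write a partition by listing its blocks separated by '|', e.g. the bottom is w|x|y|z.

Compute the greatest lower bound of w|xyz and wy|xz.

w|xz|y

Common lower bounds of {w|xyz, wy|xz}: w|xz|y, w|x|y|z.
The greatest among these is w|xz|y.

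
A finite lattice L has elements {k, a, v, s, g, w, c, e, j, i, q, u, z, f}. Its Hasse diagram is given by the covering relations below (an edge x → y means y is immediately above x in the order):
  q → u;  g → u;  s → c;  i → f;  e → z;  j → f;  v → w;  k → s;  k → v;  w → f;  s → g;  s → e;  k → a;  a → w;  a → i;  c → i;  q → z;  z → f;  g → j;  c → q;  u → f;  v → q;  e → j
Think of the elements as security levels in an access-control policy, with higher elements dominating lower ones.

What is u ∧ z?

Common lower bounds of {u, z}: c, k, q, s, v.
The greatest among these is q.

q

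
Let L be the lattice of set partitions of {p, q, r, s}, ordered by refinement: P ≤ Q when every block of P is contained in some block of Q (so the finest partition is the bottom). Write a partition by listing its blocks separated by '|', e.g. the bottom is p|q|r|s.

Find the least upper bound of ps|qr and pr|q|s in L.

The join of ps|qr and pr|q|s merges any blocks that overlap across the partitions, giving pqrs.

pqrs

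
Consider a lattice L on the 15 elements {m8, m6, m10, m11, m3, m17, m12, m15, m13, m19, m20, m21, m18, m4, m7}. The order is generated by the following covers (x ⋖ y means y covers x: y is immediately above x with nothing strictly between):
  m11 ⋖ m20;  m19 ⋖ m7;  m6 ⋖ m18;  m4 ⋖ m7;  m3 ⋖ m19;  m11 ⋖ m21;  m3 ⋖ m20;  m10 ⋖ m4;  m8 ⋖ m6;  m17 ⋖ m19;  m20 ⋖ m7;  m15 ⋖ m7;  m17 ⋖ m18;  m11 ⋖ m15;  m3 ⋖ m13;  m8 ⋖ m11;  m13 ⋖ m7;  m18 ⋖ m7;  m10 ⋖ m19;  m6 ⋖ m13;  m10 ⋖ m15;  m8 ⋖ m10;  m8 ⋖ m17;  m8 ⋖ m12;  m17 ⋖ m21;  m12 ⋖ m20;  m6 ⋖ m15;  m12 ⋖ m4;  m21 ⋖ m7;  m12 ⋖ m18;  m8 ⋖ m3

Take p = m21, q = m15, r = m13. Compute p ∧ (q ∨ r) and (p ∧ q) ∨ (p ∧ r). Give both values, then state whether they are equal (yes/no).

m21; m11; no

q ∨ r = m7, so p ∧ (q ∨ r) = m21 ∧ m7 = m21.
p ∧ q = m11 and p ∧ r = m8, so (p ∧ q) ∨ (p ∧ r) = m11 ∨ m8 = m11.
Equal: no.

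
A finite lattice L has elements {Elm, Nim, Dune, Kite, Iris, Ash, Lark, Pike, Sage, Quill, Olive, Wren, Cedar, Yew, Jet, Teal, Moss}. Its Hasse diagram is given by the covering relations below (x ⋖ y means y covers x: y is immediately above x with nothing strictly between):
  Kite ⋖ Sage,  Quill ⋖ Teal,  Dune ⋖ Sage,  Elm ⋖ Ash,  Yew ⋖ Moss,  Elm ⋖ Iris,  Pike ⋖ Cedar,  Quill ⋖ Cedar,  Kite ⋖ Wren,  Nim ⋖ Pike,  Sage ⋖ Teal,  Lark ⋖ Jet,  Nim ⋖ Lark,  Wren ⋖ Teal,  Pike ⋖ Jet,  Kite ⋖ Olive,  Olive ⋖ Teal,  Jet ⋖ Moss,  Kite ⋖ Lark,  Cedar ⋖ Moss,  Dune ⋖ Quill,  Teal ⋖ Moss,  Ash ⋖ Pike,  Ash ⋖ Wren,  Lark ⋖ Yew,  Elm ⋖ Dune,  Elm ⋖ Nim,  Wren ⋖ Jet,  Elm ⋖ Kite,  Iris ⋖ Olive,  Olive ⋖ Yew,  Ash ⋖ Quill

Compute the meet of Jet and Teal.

Common lower bounds of {Jet, Teal}: Ash, Elm, Kite, Wren.
The greatest among these is Wren.

Wren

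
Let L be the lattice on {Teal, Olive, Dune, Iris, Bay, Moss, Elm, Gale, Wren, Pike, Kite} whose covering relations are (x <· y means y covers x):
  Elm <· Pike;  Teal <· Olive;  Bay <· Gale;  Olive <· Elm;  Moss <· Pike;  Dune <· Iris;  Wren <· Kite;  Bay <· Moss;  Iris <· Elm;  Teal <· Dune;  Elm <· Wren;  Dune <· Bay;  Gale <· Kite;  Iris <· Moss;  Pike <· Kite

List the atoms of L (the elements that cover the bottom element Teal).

The atoms are exactly the elements that cover Teal: Dune, Olive.

Dune, Olive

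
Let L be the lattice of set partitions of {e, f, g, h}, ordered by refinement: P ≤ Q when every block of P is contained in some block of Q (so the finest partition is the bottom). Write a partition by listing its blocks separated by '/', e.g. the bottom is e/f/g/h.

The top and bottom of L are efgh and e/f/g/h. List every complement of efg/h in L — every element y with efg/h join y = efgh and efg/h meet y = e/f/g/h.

Need y with efg/h ∨ y = efgh and efg/h ∧ y = e/f/g/h.
Checking each element gives: e/f/gh, e/fh/g, eh/f/g.

e/f/gh, e/fh/g, eh/f/g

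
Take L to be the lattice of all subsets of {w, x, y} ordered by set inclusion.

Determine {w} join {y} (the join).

{w,y}

Under ⊆, join is union: {w} ∪ {y} = {w,y}.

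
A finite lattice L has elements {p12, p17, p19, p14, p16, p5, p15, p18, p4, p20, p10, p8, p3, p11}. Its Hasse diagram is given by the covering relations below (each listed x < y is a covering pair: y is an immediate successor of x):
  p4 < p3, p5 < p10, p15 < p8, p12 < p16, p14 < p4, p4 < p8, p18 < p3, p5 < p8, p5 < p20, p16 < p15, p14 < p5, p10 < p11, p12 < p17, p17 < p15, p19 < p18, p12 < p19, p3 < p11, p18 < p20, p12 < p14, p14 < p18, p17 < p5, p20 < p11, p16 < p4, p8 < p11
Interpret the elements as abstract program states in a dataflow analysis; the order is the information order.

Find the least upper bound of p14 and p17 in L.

p5

Common upper bounds of {p14, p17}: p10, p11, p20, p5, p8.
The least among these is p5.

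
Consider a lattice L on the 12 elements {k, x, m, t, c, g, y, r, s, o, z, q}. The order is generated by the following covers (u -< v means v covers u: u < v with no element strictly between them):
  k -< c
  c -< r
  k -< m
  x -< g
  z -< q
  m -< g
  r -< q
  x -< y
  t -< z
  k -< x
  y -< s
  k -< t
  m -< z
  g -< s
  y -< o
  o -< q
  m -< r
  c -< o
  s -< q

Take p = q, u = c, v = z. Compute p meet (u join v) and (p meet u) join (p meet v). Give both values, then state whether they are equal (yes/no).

q; q; yes

u join v = q, so p meet (u join v) = q meet q = q.
p meet u = c and p meet v = z, so (p meet u) join (p meet v) = c join z = q.
Equal: yes.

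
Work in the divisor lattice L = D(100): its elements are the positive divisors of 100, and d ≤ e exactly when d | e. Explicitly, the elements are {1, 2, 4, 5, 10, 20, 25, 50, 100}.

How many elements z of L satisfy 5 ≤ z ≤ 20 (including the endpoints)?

3

The interval [5, 20] = {10, 20, 5}, which has 3 elements.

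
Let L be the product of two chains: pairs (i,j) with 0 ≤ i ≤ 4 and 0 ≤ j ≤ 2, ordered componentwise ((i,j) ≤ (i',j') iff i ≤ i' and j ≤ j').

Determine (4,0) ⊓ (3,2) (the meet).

In a product of chains, the meet is componentwise min, giving (3,0).

(3,0)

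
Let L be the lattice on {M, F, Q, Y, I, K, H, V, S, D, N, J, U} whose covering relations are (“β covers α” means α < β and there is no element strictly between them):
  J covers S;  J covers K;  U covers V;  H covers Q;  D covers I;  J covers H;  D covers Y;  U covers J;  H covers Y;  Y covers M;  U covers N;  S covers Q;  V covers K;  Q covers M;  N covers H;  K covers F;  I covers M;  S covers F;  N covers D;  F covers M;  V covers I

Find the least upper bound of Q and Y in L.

H

Common upper bounds of {Q, Y}: H, J, N, U.
The least among these is H.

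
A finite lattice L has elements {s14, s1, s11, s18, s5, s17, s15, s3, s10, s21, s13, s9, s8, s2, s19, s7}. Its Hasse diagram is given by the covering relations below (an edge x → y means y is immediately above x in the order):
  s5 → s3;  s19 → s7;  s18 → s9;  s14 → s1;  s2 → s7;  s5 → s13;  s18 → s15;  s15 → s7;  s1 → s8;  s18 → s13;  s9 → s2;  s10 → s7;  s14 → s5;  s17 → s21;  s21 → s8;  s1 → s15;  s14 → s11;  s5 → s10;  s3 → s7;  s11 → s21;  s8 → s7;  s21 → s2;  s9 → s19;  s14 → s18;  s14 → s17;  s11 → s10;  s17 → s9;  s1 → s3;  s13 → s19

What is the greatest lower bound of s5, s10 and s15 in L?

s14

Common lower bounds of {s5, s10, s15}: s14.
The greatest among these is s14.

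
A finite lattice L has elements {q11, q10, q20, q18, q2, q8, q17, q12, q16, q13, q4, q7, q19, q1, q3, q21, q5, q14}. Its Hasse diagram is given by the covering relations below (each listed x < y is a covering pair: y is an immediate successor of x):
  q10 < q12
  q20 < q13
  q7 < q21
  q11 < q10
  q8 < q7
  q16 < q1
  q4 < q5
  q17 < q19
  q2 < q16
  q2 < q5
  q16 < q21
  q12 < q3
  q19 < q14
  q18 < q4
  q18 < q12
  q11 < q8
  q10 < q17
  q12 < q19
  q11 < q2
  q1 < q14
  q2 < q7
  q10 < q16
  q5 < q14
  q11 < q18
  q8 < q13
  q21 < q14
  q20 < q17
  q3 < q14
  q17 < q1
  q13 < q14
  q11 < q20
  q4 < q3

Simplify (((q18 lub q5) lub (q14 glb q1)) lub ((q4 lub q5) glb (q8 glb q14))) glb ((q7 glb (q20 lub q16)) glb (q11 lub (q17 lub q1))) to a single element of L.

q18 ∨ q5 = q5
q14 ∧ q1 = q1
q5 ∨ q1 = q14
q4 ∨ q5 = q5
q8 ∧ q14 = q8
q5 ∧ q8 = q11
q14 ∨ q11 = q14
q20 ∨ q16 = q1
q7 ∧ q1 = q2
q17 ∨ q1 = q1
q11 ∨ q1 = q1
q2 ∧ q1 = q2
q14 ∧ q2 = q2

q2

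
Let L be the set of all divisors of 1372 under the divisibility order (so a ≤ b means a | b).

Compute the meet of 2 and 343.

In the divisibility order, the meet is the greatest common divisor: gcd(2, 343) = 1.

1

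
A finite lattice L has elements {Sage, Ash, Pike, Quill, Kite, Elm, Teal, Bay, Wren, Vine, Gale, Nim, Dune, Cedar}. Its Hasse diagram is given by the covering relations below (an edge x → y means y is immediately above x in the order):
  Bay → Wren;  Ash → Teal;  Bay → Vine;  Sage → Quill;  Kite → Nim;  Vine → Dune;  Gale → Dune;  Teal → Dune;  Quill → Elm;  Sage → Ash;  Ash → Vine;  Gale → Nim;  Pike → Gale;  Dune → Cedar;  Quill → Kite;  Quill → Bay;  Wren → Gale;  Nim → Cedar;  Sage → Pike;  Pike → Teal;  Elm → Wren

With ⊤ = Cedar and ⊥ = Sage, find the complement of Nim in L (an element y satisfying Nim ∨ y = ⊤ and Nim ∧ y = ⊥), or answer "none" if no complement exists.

Ash

Need y with Nim ∨ y = Cedar and Nim ∧ y = Sage.
Checking each element gives: Ash.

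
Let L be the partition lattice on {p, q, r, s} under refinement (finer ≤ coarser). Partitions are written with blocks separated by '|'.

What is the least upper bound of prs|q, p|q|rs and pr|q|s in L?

Common upper bounds of {prs|q, p|q|rs, pr|q|s}: pqrs, prs|q.
The least among these is prs|q.

prs|q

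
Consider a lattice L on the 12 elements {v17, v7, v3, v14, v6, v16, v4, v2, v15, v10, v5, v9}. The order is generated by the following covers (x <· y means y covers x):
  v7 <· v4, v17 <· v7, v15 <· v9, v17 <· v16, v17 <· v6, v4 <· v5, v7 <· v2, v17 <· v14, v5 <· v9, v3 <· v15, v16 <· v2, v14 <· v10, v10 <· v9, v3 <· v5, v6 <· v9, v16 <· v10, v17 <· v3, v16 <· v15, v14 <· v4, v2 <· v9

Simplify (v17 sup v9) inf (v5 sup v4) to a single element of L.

v5

v17 ∨ v9 = v9
v5 ∨ v4 = v5
v9 ∧ v5 = v5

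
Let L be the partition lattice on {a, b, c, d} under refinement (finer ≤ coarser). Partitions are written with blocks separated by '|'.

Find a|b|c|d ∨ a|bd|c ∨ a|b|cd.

a|bcd

Common upper bounds of {a|b|c|d, a|bd|c, a|b|cd}: abcd, a|bcd.
The least among these is a|bcd.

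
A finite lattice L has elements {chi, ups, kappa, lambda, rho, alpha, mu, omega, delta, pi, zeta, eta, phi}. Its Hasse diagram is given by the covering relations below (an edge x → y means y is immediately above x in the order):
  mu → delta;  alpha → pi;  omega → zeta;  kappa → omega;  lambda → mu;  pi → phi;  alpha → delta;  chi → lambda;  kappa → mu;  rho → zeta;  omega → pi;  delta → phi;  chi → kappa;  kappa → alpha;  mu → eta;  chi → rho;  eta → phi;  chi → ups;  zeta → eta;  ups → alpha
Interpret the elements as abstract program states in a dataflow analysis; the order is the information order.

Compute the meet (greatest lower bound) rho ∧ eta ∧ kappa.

Common lower bounds of {rho, eta, kappa}: chi.
The greatest among these is chi.

chi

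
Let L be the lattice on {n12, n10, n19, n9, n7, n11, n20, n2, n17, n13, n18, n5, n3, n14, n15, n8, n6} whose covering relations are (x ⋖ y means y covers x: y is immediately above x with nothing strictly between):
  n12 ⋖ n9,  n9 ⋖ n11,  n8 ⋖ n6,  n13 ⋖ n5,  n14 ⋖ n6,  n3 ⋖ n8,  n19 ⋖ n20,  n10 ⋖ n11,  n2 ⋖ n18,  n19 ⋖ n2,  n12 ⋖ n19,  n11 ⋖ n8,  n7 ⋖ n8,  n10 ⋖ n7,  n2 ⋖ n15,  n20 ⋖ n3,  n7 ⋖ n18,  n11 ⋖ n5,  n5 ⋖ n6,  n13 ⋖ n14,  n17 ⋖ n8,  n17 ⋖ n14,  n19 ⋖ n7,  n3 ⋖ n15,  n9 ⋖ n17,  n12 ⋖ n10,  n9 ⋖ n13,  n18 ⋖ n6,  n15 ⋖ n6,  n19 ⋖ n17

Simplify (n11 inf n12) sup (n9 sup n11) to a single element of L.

n11

n11 ∧ n12 = n12
n9 ∨ n11 = n11
n12 ∨ n11 = n11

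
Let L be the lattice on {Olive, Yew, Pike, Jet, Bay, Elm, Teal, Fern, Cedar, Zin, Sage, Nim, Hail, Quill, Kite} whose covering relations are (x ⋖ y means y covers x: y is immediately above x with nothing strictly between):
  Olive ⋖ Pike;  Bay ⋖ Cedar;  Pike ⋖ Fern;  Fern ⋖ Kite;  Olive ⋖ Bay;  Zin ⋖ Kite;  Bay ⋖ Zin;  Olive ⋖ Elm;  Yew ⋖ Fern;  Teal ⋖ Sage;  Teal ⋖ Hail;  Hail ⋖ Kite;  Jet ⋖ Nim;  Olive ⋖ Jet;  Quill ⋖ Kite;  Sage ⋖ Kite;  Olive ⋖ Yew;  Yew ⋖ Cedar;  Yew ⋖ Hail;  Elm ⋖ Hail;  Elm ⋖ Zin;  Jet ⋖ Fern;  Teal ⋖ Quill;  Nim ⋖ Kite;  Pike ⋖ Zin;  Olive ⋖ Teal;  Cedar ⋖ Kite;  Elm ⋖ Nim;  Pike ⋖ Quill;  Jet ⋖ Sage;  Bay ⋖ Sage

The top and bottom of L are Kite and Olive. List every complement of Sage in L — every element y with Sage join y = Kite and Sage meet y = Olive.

Elm, Pike, Yew

Need y with Sage ∨ y = Kite and Sage ∧ y = Olive.
Checking each element gives: Elm, Pike, Yew.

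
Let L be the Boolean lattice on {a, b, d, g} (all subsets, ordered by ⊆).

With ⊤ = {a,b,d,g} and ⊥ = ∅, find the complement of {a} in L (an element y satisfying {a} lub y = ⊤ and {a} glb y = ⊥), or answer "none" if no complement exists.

Need y with {a} ∨ y = {a,b,d,g} and {a} ∧ y = ∅.
Checking each element gives: {b,d,g}.

{b,d,g}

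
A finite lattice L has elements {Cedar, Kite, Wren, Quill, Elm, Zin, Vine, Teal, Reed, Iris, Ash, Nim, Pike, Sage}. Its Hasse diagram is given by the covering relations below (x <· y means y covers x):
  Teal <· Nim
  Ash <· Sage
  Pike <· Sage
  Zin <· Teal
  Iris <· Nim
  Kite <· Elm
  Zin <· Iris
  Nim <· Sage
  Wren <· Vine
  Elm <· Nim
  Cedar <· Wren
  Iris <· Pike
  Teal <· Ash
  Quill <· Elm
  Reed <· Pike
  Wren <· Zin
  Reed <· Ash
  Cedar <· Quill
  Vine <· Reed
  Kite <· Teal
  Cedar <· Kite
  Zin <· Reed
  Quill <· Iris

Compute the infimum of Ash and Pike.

Reed

Common lower bounds of {Ash, Pike}: Cedar, Reed, Vine, Wren, Zin.
The greatest among these is Reed.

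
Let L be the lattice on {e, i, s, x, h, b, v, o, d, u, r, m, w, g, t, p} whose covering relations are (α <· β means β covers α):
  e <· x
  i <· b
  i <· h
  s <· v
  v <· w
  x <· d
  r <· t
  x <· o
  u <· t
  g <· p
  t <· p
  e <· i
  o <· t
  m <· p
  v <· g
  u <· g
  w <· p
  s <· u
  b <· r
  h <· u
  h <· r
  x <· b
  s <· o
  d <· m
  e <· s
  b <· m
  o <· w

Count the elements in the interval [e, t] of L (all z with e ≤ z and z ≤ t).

The interval [e, t] = {b, e, h, i, o, r, s, t, u, x}, which has 10 elements.

10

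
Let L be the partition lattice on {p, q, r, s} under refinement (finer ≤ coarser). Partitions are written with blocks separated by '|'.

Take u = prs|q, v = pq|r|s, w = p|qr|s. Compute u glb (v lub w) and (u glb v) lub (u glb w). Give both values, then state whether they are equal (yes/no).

pr|q|s; p|q|r|s; no

v lub w = pqr|s, so u glb (v lub w) = prs|q glb pqr|s = pr|q|s.
u glb v = p|q|r|s and u glb w = p|q|r|s, so (u glb v) lub (u glb w) = p|q|r|s lub p|q|r|s = p|q|r|s.
Equal: no.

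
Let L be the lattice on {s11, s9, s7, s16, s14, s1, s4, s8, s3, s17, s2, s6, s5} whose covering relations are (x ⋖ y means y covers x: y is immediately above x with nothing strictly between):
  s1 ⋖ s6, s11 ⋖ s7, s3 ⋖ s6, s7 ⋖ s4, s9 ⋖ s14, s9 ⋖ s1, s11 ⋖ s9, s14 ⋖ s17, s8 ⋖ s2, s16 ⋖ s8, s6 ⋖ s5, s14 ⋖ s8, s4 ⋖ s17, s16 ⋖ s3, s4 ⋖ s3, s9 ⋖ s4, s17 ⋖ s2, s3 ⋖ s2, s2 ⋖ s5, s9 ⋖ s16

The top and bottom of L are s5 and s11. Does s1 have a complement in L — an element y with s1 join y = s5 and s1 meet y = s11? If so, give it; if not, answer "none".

none

For every candidate y, either s1 ∨ y ≠ s5 or s1 ∧ y ≠ s11; no complement exists.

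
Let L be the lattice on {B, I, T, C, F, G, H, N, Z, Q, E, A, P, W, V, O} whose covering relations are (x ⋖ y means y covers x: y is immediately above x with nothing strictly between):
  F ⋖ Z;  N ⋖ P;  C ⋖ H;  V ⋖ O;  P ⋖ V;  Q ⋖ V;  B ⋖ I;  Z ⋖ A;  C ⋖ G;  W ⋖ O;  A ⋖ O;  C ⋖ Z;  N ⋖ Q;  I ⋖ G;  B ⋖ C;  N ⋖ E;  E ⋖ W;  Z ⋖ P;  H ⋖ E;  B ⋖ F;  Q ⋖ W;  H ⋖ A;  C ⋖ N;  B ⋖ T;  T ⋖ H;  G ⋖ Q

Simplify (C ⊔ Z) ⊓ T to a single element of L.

C ∨ Z = Z
Z ∧ T = B

B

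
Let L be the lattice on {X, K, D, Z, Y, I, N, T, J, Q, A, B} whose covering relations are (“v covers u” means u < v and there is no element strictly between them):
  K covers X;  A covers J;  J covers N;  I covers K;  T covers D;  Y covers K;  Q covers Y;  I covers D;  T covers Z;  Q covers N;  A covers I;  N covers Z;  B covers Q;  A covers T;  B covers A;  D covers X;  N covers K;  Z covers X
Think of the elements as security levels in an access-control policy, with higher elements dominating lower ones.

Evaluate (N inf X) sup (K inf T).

N ∧ X = X
K ∧ T = X
X ∨ X = X

X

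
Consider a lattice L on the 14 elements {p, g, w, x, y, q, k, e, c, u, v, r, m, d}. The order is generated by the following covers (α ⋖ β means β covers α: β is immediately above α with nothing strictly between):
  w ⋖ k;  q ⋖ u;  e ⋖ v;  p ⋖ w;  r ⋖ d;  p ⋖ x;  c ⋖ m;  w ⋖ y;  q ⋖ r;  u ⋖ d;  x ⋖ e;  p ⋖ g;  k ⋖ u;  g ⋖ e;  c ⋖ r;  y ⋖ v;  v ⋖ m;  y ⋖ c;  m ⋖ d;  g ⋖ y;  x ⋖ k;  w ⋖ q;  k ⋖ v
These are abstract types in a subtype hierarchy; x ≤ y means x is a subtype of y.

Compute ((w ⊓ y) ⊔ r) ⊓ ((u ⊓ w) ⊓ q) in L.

w

w ∧ y = w
w ∨ r = r
u ∧ w = w
w ∧ q = w
r ∧ w = w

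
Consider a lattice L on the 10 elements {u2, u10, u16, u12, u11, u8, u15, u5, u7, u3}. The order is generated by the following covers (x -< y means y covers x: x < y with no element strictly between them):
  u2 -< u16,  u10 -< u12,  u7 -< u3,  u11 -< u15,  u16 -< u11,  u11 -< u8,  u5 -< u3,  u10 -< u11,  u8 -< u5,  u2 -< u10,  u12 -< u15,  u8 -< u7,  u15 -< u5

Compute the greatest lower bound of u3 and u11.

Common lower bounds of {u3, u11}: u10, u11, u16, u2.
The greatest among these is u11.

u11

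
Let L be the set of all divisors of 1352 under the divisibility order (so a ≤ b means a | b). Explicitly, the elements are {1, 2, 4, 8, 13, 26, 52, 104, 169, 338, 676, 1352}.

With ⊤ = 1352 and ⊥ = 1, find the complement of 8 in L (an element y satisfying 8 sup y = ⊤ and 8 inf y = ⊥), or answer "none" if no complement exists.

Need y with 8 ∨ y = 1352 and 8 ∧ y = 1.
Checking each element gives: 169.

169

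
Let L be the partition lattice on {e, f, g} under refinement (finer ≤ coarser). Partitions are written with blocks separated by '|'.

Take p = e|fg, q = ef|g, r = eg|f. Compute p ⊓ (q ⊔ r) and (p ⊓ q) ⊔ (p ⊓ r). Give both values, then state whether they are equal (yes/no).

q ⊔ r = efg, so p ⊓ (q ⊔ r) = e|fg ⊓ efg = e|fg.
p ⊓ q = e|f|g and p ⊓ r = e|f|g, so (p ⊓ q) ⊔ (p ⊓ r) = e|f|g ⊔ e|f|g = e|f|g.
Equal: no.

e|fg; e|f|g; no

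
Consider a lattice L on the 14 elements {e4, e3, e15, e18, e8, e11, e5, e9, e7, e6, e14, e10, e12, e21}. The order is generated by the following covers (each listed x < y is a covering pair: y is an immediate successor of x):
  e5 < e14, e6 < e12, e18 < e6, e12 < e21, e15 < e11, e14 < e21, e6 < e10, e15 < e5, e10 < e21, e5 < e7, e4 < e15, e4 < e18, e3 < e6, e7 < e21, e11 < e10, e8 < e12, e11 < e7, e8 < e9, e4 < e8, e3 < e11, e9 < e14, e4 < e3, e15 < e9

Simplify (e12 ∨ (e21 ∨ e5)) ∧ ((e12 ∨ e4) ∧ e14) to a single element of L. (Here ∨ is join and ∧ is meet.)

e8

e21 ∨ e5 = e21
e12 ∨ e21 = e21
e12 ∨ e4 = e12
e12 ∧ e14 = e8
e21 ∧ e8 = e8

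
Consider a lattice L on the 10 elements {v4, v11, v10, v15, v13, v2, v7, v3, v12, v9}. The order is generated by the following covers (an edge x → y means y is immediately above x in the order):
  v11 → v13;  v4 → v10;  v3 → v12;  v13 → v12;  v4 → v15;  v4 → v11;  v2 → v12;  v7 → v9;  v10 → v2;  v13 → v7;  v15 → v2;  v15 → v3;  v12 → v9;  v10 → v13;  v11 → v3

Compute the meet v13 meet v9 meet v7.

v13

Common lower bounds of {v13, v9, v7}: v10, v11, v13, v4.
The greatest among these is v13.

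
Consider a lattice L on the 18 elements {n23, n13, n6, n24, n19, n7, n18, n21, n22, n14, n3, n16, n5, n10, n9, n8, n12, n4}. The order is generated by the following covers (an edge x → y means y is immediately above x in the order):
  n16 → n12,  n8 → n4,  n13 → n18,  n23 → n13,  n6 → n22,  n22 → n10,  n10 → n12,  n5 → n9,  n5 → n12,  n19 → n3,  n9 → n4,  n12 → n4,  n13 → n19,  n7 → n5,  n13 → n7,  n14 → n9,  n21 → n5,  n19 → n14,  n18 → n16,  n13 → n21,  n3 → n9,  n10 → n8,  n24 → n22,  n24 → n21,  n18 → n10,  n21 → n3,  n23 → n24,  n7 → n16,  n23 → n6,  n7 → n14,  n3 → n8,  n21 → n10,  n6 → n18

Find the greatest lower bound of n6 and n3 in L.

n23

Common lower bounds of {n6, n3}: n23.
The greatest among these is n23.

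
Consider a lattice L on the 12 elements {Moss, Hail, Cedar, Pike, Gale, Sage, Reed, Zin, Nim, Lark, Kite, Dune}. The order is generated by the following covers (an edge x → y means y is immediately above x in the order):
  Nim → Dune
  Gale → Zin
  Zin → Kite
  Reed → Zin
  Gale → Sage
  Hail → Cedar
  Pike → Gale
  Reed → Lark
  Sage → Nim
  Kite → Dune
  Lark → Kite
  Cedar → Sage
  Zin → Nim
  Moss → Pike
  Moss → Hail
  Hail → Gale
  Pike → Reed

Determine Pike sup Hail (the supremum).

Gale

Common upper bounds of {Pike, Hail}: Dune, Gale, Kite, Nim, Sage, Zin.
The least among these is Gale.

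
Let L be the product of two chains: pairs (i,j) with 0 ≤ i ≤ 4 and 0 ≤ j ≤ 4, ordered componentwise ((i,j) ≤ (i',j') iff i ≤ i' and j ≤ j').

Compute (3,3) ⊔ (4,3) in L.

(3,3) ∨ (4,3) = (4,3)

(4,3)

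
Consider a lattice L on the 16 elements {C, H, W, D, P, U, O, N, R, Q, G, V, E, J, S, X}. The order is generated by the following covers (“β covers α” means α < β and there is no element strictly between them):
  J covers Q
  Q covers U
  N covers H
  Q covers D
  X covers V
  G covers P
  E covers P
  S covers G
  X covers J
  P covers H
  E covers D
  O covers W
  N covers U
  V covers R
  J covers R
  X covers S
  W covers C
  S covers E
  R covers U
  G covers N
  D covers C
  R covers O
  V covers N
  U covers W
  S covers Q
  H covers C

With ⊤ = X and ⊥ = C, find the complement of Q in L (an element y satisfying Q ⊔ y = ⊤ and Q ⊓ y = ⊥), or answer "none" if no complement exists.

none

For every candidate y, either Q ∨ y ≠ X or Q ∧ y ≠ C; no complement exists.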